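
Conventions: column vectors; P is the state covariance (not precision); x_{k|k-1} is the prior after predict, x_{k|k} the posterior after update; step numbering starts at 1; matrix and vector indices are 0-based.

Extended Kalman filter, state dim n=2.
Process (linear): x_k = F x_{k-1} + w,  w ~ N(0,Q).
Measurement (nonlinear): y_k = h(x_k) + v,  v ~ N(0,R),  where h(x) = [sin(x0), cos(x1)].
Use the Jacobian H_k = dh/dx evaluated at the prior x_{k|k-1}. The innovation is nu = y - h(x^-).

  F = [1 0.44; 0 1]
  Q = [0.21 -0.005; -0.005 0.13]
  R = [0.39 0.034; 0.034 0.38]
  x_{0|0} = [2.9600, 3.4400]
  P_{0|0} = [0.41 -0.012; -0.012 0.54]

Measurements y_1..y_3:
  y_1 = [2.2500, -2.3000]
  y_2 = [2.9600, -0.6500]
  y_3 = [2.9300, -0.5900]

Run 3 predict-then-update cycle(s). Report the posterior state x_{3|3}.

step 1: x^-=[4.4736, 3.4400]  P^-=[0.7140 0.2206; 0.2206 0.6700]  H_jac=[-0.2365 0.0000; 0.0000 0.2940]  S=[0.4299 0.0187; 0.0187 0.4379]  K=[-0.4000 0.1651; -0.1411 0.4558]  nu=[3.2216, -1.3442]  x^+=[2.9631, 2.3726]  P^+=[0.6357 0.1672; 0.1672 0.5728]
step 2: x^-=[4.0070, 2.3726]  P^-=[1.1038 0.4143; 0.4143 0.7028]  H_jac=[-0.6483 0.0000; 0.0000 -0.6954]  S=[0.8539 0.2208; 0.2208 0.7199]  K=[-0.7978 -0.1555; -0.1509 -0.6327]  nu=[3.7214, 0.0686]  x^+=[1.0275, 1.7675]  P^+=[0.4881 0.1240; 0.1240 0.3531]
step 3: x^-=[1.8052, 1.7675]  P^-=[0.8756 0.2743; 0.2743 0.4831]  H_jac=[-0.2322 0.0000; 0.0000 -0.9807]  S=[0.4372 0.0965; 0.0965 0.8446]  K=[-0.4050 -0.2723; -0.0225 -0.5583]  nu=[1.9573, -0.3946]  x^+=[1.1200, 1.9437]  P^+=[0.7200 0.1195; 0.1195 0.2171]

x_post = [1.1200, 1.9437]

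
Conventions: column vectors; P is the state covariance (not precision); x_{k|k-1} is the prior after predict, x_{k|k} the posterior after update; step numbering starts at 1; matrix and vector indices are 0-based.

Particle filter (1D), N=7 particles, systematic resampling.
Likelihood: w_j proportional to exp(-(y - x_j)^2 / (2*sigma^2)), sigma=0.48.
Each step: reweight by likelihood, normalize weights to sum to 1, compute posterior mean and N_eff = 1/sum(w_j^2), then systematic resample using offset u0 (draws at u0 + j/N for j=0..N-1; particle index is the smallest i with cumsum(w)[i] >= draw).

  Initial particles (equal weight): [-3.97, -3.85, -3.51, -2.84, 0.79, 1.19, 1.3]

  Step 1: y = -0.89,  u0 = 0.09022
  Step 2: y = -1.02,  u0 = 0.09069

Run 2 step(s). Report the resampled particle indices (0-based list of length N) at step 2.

step 1: w=[0.0000, 0.0000, 0.0001, 0.1018, 0.8537, 0.0326, 0.0118]  mean=0.4391  Neff=1.3507  idx=[3, 4, 4, 4, 4, 4, 4]
step 2: w=[0.1335, 0.1444, 0.1444, 0.1444, 0.1444, 0.1444, 0.1444]  mean=0.3055  Neff=6.9950  idx=[0, 1, 2, 3, 4, 5, 6]

resampled_idx = [0, 1, 2, 3, 4, 5, 6]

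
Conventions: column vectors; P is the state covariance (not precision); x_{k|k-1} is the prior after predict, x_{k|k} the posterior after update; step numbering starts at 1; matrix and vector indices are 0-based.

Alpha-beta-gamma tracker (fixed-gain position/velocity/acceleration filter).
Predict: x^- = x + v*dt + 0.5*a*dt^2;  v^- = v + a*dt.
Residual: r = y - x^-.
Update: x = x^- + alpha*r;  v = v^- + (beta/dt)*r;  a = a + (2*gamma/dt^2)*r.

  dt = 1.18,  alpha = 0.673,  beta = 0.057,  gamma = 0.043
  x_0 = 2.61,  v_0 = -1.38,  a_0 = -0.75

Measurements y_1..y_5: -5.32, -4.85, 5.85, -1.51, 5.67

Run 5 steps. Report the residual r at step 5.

resid = 12.4977

step 1: x_pred=0.4595  r=-5.7795  x^+=-3.4301  v^+=-2.5442  a^+=-1.1070
step 2: x_pred=-7.2029  r=2.3529  x^+=-5.6194  v^+=-3.7367  a^+=-0.9616
step 3: x_pred=-10.6982  r=16.5482  x^+=0.4387  v^+=-4.0721  a^+=0.0604
step 4: x_pred=-4.3243  r=2.8143  x^+=-2.4303  v^+=-3.8648  a^+=0.2343
step 5: x_pred=-6.8277  r=12.4977  x^+=1.5833  v^+=-2.9847  a^+=1.0062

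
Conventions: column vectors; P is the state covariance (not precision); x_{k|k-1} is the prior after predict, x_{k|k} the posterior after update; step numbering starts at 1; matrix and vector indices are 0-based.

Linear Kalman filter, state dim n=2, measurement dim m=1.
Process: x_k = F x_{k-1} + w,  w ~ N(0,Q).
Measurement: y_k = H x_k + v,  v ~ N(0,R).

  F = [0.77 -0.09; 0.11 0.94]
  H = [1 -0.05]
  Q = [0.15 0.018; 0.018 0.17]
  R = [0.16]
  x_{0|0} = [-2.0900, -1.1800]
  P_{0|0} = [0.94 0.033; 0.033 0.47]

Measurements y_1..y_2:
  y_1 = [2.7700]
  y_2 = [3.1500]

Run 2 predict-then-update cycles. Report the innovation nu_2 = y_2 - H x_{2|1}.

step 1: x^-=[-1.5031, -1.3391]  P^-=[0.7066 0.0814; 0.0814 0.6035]  S=[0.8599]  K=[0.8169; 0.0596]  nu=[4.2061]  x^+=[1.9330, -1.0885]  P^+=[0.1327 0.0396; 0.0396 0.6004]
step 2: x^-=[1.5863, -0.8105]  P^-=[0.2280 0.0067; 0.0067 0.7103]  S=[0.3892]  K=[0.5852; -0.0741]  nu=[1.5231]  x^+=[2.4776, -0.9234]  P^+=[0.0948 0.0236; 0.0236 0.7082]

innov = [1.5231]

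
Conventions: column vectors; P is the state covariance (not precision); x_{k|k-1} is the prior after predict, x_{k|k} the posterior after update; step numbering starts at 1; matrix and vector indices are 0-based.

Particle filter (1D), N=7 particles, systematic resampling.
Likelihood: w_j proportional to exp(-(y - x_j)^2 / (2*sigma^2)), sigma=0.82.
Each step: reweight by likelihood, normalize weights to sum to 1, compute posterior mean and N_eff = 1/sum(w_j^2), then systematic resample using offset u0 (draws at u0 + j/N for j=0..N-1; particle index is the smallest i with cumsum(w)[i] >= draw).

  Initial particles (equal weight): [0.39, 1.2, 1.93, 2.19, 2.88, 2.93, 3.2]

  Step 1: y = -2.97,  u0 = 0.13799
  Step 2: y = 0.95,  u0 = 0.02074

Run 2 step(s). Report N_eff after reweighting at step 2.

N_eff = 6.9661

step 1: w=[0.9893, 0.0106, 0.0001, 0.0000, 0.0000, 0.0000, 0.0000]  mean=0.3987  Neff=1.0216  idx=[0, 0, 0, 0, 0, 0, 1]
step 2: w=[0.1388, 0.1388, 0.1388, 0.1388, 0.1388, 0.1388, 0.1673]  mean=0.5255  Neff=6.9661  idx=[0, 1, 2, 3, 4, 5, 6]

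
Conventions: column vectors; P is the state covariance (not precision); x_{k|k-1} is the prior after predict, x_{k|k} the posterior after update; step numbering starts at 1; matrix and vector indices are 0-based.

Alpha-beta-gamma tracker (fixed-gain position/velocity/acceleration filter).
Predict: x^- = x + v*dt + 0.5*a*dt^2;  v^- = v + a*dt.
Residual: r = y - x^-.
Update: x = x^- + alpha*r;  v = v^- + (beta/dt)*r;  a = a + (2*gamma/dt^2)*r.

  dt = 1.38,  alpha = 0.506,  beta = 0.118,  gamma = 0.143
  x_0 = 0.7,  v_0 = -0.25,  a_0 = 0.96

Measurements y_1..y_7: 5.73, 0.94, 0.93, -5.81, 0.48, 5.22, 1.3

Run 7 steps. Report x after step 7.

x_post = -3.6252

step 1: x_pred=1.2691  r=4.4609  x^+=3.5263  v^+=1.4562  a^+=1.6299
step 2: x_pred=7.0879  r=-6.1479  x^+=3.9771  v^+=3.1798  a^+=0.7066
step 3: x_pred=9.0381  r=-8.1081  x^+=4.9354  v^+=3.4617  a^+=-0.5110
step 4: x_pred=9.2260  r=-15.0360  x^+=1.6178  v^+=1.4708  a^+=-2.7691
step 5: x_pred=1.0107  r=-0.5307  x^+=0.7422  v^+=-2.3960  a^+=-2.8488
step 6: x_pred=-5.2769  r=10.4969  x^+=0.0345  v^+=-5.4298  a^+=-1.2724
step 7: x_pred=-8.6701  r=9.9701  x^+=-3.6252  v^+=-6.3332  a^+=0.2249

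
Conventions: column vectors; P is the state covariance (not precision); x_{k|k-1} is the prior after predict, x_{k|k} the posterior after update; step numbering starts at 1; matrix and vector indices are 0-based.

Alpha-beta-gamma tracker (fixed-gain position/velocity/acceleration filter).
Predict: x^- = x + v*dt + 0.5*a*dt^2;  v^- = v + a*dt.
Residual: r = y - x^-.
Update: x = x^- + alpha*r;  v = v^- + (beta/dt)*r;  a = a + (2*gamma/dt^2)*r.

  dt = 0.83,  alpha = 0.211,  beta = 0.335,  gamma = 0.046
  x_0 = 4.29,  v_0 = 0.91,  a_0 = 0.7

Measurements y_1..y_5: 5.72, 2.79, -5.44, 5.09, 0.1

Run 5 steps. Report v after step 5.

v_post = -3.2175

step 1: x_pred=5.2864  r=0.4336  x^+=5.3779  v^+=1.6660  a^+=0.7579
step 2: x_pred=7.0217  r=-4.2317  x^+=6.1288  v^+=0.5871  a^+=0.1928
step 3: x_pred=6.6825  r=-12.1225  x^+=4.1247  v^+=-4.1458  a^+=-1.4261
step 4: x_pred=0.1925  r=4.8975  x^+=1.2258  v^+=-3.3527  a^+=-0.7721
step 5: x_pred=-1.8229  r=1.9229  x^+=-1.4172  v^+=-3.2175  a^+=-0.5153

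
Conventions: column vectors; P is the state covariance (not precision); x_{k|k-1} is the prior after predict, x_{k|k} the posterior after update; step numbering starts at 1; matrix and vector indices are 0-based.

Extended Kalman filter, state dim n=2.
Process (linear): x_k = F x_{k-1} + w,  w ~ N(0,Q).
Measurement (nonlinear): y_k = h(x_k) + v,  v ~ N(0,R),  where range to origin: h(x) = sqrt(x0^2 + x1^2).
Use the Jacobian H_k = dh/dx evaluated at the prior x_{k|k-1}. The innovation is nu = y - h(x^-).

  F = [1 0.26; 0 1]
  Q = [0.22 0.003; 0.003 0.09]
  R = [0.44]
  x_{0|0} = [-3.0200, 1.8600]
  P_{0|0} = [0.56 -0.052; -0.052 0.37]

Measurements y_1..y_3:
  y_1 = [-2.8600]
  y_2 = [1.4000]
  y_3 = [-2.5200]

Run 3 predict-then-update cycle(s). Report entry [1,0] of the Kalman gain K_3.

step 1: x^-=[-2.5364, 1.8600]  P^-=[0.7780 0.0472; 0.0472 0.4600]  H_jac=[-0.8064 0.5914]  S=[1.0618]  K=[-0.5646; 0.2204]  nu=[-6.0053]  x^+=[0.8541, 0.5367]  P^+=[0.4395 0.1793; 0.1793 0.4084]
step 2: x^-=[0.9936, 0.5367]  P^-=[0.7804 0.2885; 0.2885 0.4984]  H_jac=[0.8799 0.4752]  S=[1.3980]  K=[0.5892; 0.3510]  nu=[0.2707]  x^+=[1.1531, 0.6317]  P^+=[0.2950 -0.0007; -0.0007 0.3262]
step 3: x^-=[1.3174, 0.6317]  P^-=[0.5367 0.0872; 0.0872 0.4162]  H_jac=[0.9017 0.4324]  S=[1.0222]  K=[0.5103; 0.2529]  nu=[-3.9810]  x^+=[-0.7143, -0.3752]  P^+=[0.2705 -0.0448; -0.0448 0.3508]

K[1,0] = 0.2529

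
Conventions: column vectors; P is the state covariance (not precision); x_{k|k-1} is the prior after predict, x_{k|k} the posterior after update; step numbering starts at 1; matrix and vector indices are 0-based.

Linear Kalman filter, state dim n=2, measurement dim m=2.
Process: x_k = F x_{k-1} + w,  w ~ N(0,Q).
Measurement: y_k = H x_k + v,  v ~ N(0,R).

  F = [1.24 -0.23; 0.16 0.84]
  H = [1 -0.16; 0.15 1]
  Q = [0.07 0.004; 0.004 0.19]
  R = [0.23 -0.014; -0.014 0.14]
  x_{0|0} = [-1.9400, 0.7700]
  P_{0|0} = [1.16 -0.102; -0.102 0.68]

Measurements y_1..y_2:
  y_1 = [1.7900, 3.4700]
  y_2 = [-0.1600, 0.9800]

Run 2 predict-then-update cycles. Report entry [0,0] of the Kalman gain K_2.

K[0,0] = 0.6203

step 1: x^-=[-2.5827, 0.3364]  P^-=[1.9478 0.0003; 0.0003 0.6721]  S=[2.1949 0.1709; 0.1709 0.8560]  K=[0.8744 0.1671; -0.1117 0.8075]  nu=[4.4265, 3.5210]  x^+=[1.8760, 2.6850]  P^+=[0.1959 -0.0182; -0.0182 0.1174]
step 2: x^-=[1.7087, 2.5556]  P^-=[0.3877 0.0019; 0.0019 0.2729]  S=[0.6241 0.0023; 0.0023 0.4222]  K=[0.6203 0.1388; -0.0694 0.6475]  nu=[-1.4598, -1.8319]  x^+=[0.5490, 1.4708]  P^+=[0.1391 -0.0101; -0.0101 0.0931]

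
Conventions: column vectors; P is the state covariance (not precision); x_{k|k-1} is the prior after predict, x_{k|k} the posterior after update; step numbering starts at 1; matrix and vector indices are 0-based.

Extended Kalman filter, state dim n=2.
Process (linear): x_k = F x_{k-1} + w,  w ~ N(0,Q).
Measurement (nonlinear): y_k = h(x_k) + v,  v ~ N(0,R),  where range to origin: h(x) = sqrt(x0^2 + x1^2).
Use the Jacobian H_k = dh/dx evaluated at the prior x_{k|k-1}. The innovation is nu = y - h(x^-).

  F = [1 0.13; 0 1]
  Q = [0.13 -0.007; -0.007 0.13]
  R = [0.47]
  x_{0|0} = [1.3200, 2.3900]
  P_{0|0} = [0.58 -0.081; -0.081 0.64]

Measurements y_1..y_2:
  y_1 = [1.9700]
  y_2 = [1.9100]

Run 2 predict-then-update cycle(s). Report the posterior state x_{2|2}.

x_post = [1.3978, 1.6996]

step 1: x^-=[1.6307, 2.3900]  P^-=[0.6998 -0.0048; -0.0048 0.7700]  H_jac=[0.5636 0.8260]  S=[1.2132]  K=[0.3218; 0.5220]  nu=[-0.9233]  x^+=[1.3336, 1.9080]  P^+=[0.5741 -0.2086; -0.2086 0.4394]
step 2: x^-=[1.5816, 1.9080]  P^-=[0.6573 -0.1585; -0.1585 0.5694]  H_jac=[0.6382 0.7699]  S=[0.9194]  K=[0.3235; 0.3667]  nu=[-0.5683]  x^+=[1.3978, 1.6996]  P^+=[0.5611 -0.2676; -0.2676 0.4457]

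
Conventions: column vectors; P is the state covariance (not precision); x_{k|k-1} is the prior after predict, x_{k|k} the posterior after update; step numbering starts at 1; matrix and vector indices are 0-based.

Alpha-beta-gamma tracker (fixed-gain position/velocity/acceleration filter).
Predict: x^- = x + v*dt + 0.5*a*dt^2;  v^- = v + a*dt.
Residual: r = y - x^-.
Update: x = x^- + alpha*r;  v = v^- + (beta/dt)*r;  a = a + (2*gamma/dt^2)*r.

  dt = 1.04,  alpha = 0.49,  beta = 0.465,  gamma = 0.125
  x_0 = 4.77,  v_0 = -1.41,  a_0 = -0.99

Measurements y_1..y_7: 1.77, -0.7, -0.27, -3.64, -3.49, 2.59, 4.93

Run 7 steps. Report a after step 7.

a_post = 2.5991

step 1: x_pred=2.7682  r=-0.9982  x^+=2.2791  v^+=-2.8859  a^+=-1.2207
step 2: x_pred=-1.3824  r=0.6824  x^+=-1.0480  v^+=-3.8503  a^+=-1.0630
step 3: x_pred=-5.6273  r=5.3573  x^+=-3.0022  v^+=-2.5605  a^+=0.1753
step 4: x_pred=-5.5704  r=1.9304  x^+=-4.6245  v^+=-1.5151  a^+=0.6215
step 5: x_pred=-5.8641  r=2.3741  x^+=-4.7008  v^+=0.1927  a^+=1.1702
step 6: x_pred=-3.8675  r=6.4575  x^+=-0.7034  v^+=4.2970  a^+=2.6628
step 7: x_pred=5.2056  r=-0.2756  x^+=5.0705  v^+=6.9431  a^+=2.5991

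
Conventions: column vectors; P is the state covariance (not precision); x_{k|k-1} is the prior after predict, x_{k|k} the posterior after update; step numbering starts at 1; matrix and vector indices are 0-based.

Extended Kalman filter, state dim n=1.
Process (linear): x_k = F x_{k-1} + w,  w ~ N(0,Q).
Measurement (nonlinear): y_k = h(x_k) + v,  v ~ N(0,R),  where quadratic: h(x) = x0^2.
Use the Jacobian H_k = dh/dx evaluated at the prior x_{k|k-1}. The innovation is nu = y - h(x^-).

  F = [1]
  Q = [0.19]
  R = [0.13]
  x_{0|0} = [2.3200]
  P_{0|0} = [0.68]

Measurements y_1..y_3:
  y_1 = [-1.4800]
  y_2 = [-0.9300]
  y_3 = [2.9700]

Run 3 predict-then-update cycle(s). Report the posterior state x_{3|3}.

step 1: x^-=[2.3200]  P^-=[0.8700]  H_jac=[4.6400]  S=[18.8608]  K=[0.2140]  nu=[-6.8624]  x^+=[0.8512]  P^+=[0.0060]
step 2: x^-=[0.8512]  P^-=[0.1960]  H_jac=[1.7025]  S=[0.6981]  K=[0.4780]  nu=[-1.6546]  x^+=[0.0603]  P^+=[0.0365]
step 3: x^-=[0.0603]  P^-=[0.2265]  H_jac=[0.1207]  S=[0.1333]  K=[0.2050]  nu=[2.9664]  x^+=[0.6686]  P^+=[0.2209]

x_post = [0.6686]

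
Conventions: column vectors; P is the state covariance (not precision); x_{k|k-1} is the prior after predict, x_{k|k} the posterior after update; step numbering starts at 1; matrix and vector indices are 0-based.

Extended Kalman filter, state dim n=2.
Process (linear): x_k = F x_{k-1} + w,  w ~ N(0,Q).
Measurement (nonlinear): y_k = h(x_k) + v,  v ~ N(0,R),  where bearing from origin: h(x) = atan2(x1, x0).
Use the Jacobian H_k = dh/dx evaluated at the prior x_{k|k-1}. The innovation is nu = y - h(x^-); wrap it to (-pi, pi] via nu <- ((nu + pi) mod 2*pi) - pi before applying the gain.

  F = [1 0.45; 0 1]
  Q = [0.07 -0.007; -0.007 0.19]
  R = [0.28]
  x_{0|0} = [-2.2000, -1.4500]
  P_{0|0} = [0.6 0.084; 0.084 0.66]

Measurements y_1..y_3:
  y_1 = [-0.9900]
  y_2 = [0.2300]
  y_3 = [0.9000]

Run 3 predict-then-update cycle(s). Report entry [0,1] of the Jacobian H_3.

step 1: x^-=[-2.8525, -1.4500]  P^-=[0.8793 0.3740; 0.3740 0.8500]  H_jac=[0.1416 -0.2786]  S=[0.3341]  K=[0.0608; -0.5503]  nu=[1.6813]  x^+=[-2.7502, -2.3751]  P^+=[0.8780 0.3852; 0.3852 0.7488]
step 2: x^-=[-3.8190, -2.3751]  P^-=[1.4463 0.7152; 0.7152 0.9388]  H_jac=[0.1174 -0.1888]  S=[0.3017]  K=[0.1154; -0.3092]  nu=[2.8152]  x^+=[-3.4943, -3.2456]  P^+=[1.4423 0.7259; 0.7259 0.9100]
step 3: x^-=[-4.9548, -3.2456]  P^-=[2.3499 1.1284; 1.1284 1.1000]  H_jac=[0.0925 -0.1412]  S=[0.2926]  K=[0.1983; -0.1742]  nu=[-2.8215]  x^+=[-5.5144, -2.7542]  P^+=[2.3384 1.1385; 1.1385 1.0911]

H_jac[0,1] = -0.1412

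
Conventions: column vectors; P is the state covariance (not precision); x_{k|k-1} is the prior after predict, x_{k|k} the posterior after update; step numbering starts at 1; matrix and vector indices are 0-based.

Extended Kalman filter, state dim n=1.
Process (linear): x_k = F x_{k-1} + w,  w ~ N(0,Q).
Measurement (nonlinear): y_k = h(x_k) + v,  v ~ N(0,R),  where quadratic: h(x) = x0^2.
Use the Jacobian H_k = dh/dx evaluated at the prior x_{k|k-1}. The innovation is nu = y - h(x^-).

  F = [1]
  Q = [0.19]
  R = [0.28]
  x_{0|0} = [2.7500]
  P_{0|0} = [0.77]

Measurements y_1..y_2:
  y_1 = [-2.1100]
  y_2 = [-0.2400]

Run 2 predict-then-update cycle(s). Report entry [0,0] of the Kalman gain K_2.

K[0,0] = 0.3685

step 1: x^-=[2.7500]  P^-=[0.9600]  H_jac=[5.5000]  S=[29.3200]  K=[0.1801]  nu=[-9.6725]  x^+=[1.0082]  P^+=[0.0092]
step 2: x^-=[1.0082]  P^-=[0.1992]  H_jac=[2.0163]  S=[1.0897]  K=[0.3685]  nu=[-1.2564]  x^+=[0.5452]  P^+=[0.0512]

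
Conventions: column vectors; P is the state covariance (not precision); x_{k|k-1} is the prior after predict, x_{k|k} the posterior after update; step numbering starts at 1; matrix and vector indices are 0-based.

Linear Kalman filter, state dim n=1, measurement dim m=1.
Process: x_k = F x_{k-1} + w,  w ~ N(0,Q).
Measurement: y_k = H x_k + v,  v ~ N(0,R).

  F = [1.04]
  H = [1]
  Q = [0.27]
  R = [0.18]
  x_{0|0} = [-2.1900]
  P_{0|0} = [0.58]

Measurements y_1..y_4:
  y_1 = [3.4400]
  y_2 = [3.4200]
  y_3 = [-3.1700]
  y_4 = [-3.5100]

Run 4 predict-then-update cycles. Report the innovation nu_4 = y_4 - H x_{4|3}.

step 1: x^-=[-2.2776]  P^-=[0.8973]  S=[1.0773]  K=[0.8329]  nu=[5.7176]  x^+=[2.4847]  P^+=[0.1499]
step 2: x^-=[2.5841]  P^-=[0.4322]  S=[0.6122]  K=[0.7060]  nu=[0.8359]  x^+=[3.1742]  P^+=[0.1271]
step 3: x^-=[3.3012]  P^-=[0.4074]  S=[0.5874]  K=[0.6936]  nu=[-6.4712]  x^+=[-1.1871]  P^+=[0.1248]
step 4: x^-=[-1.2346]  P^-=[0.4050]  S=[0.5850]  K=[0.6923]  nu=[-2.2754]  x^+=[-2.8099]  P^+=[0.1246]

innov = [-2.2754]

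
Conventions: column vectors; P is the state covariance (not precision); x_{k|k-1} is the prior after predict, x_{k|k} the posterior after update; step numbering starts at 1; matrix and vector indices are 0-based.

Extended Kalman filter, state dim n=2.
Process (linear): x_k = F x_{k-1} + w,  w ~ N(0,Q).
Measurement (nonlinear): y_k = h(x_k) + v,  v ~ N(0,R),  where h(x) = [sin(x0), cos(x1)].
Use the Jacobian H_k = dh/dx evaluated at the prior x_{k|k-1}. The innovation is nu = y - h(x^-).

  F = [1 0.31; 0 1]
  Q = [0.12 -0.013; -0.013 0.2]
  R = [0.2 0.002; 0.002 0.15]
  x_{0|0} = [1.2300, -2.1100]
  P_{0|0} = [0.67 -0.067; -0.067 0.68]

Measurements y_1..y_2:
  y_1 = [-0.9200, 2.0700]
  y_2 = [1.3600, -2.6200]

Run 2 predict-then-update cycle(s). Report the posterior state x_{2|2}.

step 1: x^-=[0.5759, -2.1100]  P^-=[0.8138 0.1308; 0.1308 0.8800]  H_jac=[0.8387 0.0000; 0.0000 0.8581]  S=[0.7725 0.0961; 0.0961 0.7980]  K=[0.8793 0.0347; 0.0246 0.9433]  nu=[-1.4646, 2.5835]  x^+=[-0.6222, 0.2910]  P^+=[0.2098 0.0081; 0.0081 0.1650]
step 2: x^-=[-0.5320, 0.2910]  P^-=[0.3506 0.0463; 0.0463 0.3650]  H_jac=[0.8618 0.0000; 0.0000 -0.2869]  S=[0.4604 -0.0094; -0.0094 0.1800]  K=[0.6555 -0.0394; 0.0747 -0.5777]  nu=[1.8672, -3.5780]  x^+=[0.8328, 2.4974]  P^+=[0.1520 0.0160; 0.0160 0.3015]

x_post = [0.8328, 2.4974]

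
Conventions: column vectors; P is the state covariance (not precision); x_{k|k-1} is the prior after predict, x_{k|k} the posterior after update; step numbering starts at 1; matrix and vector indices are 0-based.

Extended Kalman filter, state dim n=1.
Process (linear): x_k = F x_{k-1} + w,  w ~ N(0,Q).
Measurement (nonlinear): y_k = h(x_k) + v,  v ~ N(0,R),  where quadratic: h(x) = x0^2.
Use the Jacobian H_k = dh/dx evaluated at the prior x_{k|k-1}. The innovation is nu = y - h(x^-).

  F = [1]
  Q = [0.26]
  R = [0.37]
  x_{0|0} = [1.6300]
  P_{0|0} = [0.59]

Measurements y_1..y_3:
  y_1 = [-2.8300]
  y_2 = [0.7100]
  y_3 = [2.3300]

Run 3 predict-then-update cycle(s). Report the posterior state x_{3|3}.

x_post = [0.2213]

step 1: x^-=[1.6300]  P^-=[0.8500]  H_jac=[3.2600]  S=[9.4035]  K=[0.2947]  nu=[-5.4869]  x^+=[0.0131]  P^+=[0.0334]
step 2: x^-=[0.0131]  P^-=[0.2934]  H_jac=[0.0263]  S=[0.3702]  K=[0.0208]  nu=[0.7098]  x^+=[0.0279]  P^+=[0.2933]
step 3: x^-=[0.0279]  P^-=[0.5533]  H_jac=[0.0558]  S=[0.3717]  K=[0.0831]  nu=[2.3292]  x^+=[0.2213]  P^+=[0.5507]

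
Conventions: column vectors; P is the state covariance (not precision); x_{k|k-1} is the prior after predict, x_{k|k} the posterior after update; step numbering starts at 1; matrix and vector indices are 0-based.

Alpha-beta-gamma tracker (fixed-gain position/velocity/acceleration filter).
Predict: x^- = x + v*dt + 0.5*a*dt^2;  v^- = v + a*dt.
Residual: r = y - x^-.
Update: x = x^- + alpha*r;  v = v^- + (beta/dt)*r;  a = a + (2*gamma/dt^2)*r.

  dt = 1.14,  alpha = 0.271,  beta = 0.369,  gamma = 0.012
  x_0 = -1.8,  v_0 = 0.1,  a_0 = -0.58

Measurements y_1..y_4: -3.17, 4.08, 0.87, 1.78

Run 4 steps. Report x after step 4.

x_post = 0.8128

step 1: x_pred=-2.0629  r=-1.1071  x^+=-2.3629  v^+=-0.9196  a^+=-0.6004
step 2: x_pred=-3.8014  r=7.8814  x^+=-1.6655  v^+=0.9470  a^+=-0.4549
step 3: x_pred=-0.8815  r=1.7515  x^+=-0.4069  v^+=0.9954  a^+=-0.4226
step 4: x_pred=0.4533  r=1.3267  x^+=0.8128  v^+=0.9431  a^+=-0.3981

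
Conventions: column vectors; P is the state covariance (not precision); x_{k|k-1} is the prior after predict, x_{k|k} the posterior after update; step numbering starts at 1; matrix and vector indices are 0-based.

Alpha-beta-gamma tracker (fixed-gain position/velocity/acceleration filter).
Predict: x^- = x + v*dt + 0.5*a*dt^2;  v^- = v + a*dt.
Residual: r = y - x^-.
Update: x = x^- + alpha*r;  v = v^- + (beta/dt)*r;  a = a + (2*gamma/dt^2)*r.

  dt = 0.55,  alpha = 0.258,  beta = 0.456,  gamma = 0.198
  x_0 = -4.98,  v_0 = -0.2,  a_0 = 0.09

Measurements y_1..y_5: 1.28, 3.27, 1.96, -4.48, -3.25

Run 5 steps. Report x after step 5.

x_post = 2.5791

step 1: x_pred=-5.0764  r=6.3564  x^+=-3.4364  v^+=5.1195  a^+=8.4111
step 2: x_pred=0.6515  r=2.6185  x^+=1.3271  v^+=11.9166  a^+=11.8390
step 3: x_pred=9.6718  r=-7.7118  x^+=7.6822  v^+=12.0342  a^+=1.7435
step 4: x_pred=14.5647  r=-19.0447  x^+=9.6512  v^+=-2.7967  a^+=-23.1878
step 5: x_pred=4.6059  r=-7.8559  x^+=2.5791  v^+=-22.0632  a^+=-33.4718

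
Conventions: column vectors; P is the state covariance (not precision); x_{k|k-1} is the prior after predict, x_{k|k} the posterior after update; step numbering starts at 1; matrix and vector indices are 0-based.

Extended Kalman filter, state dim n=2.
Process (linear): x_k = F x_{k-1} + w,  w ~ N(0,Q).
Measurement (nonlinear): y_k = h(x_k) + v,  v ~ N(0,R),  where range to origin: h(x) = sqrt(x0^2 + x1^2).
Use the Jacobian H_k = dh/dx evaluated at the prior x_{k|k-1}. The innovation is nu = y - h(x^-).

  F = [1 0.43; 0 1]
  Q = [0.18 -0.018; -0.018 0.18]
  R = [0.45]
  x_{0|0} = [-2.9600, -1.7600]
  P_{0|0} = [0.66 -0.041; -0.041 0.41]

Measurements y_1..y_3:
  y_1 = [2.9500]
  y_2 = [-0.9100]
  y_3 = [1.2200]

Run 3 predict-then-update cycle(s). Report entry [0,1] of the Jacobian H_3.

step 1: x^-=[-3.7168, -1.7600]  P^-=[0.8805 0.1173; 0.1173 0.5900]  H_jac=[-0.9038 -0.4280]  S=[1.3681]  K=[-0.6184; -0.2621]  nu=[-1.1624]  x^+=[-2.9979, -1.4554]  P^+=[0.3574 -0.1044; -0.1044 0.4960]
step 2: x^-=[-3.6237, -1.4554]  P^-=[0.5393 0.0909; 0.0909 0.6760]  H_jac=[-0.9280 -0.3727]  S=[1.0711]  K=[-0.4988; -0.3140]  nu=[-4.8151]  x^+=[-1.2219, 0.0564]  P^+=[0.2728 -0.0769; -0.0769 0.5705]
step 3: x^-=[-1.1977, 0.0564]  P^-=[0.4921 0.1504; 0.1504 0.7505]  H_jac=[-0.9989 0.0470]  S=[0.9286]  K=[-0.5218; -0.1238]  nu=[0.0210]  x^+=[-1.2086, 0.0538]  P^+=[0.2393 0.0904; 0.0904 0.7362]

H_jac[0,1] = 0.0470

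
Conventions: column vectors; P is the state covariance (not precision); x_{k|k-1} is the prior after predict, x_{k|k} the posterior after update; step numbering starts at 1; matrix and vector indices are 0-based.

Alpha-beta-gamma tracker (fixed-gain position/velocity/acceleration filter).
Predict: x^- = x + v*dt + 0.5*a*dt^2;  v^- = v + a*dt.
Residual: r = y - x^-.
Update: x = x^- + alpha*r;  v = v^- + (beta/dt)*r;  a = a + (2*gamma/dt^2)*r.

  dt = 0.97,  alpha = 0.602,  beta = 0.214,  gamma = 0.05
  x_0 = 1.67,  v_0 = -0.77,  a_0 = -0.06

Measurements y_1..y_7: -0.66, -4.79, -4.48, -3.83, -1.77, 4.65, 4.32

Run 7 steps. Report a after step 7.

step 1: x_pred=0.8949  r=-1.5549  x^+=-0.0412  v^+=-1.1712  a^+=-0.2253
step 2: x_pred=-1.2832  r=-3.5068  x^+=-3.3943  v^+=-2.1634  a^+=-0.5980
step 3: x_pred=-5.7741  r=1.2941  x^+=-4.9951  v^+=-2.4579  a^+=-0.4604
step 4: x_pred=-7.5958  r=3.7658  x^+=-5.3288  v^+=-2.0737  a^+=-0.0602
step 5: x_pred=-7.3686  r=5.5986  x^+=-3.9982  v^+=-0.8969  a^+=0.5348
step 6: x_pred=-4.6166  r=9.2666  x^+=0.9619  v^+=1.6663  a^+=1.5197
step 7: x_pred=3.2931  r=1.0269  x^+=3.9113  v^+=3.3669  a^+=1.6289

a_post = 1.6289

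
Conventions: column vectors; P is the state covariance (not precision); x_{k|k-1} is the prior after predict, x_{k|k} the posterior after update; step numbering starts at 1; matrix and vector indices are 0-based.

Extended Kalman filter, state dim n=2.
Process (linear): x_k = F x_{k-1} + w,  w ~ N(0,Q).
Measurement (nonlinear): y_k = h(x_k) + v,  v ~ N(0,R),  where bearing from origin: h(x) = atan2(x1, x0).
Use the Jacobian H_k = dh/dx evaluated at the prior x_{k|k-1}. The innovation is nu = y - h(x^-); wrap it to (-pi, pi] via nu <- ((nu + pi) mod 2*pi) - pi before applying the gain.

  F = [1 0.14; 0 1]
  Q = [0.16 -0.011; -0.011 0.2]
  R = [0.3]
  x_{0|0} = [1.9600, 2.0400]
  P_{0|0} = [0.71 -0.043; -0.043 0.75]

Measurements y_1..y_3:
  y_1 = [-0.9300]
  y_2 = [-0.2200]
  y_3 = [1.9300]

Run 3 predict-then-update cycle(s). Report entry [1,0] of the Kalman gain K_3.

K[1,0] = 0.7328

step 1: x^-=[2.2456, 2.0400]  P^-=[0.8727 0.0510; 0.0510 0.9500]  H_jac=[-0.2216 0.2440]  S=[0.3939]  K=[-0.4594; 0.5597]  nu=[-1.6675]  x^+=[3.0117, 1.1067]  P^+=[0.7895 0.1523; 0.1523 0.8266]
step 2: x^-=[3.1666, 1.1067]  P^-=[1.0084 0.2570; 0.2570 1.0266]  H_jac=[-0.0984 0.2814]  S=[0.3768]  K=[-0.0712; 0.6996]  nu=[-0.5562]  x^+=[3.2062, 0.7176]  P^+=[1.0064 0.2758; 0.2758 0.8422]
step 3: x^-=[3.3067, 0.7176]  P^-=[1.2602 0.3827; 0.3827 1.0422]  H_jac=[-0.0627 0.2888]  S=[0.3780]  K=[0.0835; 0.7328]  nu=[1.7163]  x^+=[3.4499, 1.9752]  P^+=[1.2575 0.3596; 0.3596 0.8392]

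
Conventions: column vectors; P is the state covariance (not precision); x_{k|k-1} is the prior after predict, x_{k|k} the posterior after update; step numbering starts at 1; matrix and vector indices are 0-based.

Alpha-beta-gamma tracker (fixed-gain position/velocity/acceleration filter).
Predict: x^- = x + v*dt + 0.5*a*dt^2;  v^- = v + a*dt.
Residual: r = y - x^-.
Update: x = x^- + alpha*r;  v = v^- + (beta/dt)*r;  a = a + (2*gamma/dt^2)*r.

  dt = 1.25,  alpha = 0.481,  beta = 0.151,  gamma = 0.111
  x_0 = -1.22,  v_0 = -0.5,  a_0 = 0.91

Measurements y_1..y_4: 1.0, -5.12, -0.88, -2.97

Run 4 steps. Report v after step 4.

step 1: x_pred=-1.1341  r=2.1341  x^+=-0.1076  v^+=0.8953  a^+=1.2132
step 2: x_pred=1.9594  r=-7.0794  x^+=-1.4458  v^+=1.5566  a^+=0.2074
step 3: x_pred=0.6620  r=-1.5420  x^+=-0.0797  v^+=1.6296  a^+=-0.0117
step 4: x_pred=1.9481  r=-4.9181  x^+=-0.4175  v^+=1.0208  a^+=-0.7105

v_post = 1.0208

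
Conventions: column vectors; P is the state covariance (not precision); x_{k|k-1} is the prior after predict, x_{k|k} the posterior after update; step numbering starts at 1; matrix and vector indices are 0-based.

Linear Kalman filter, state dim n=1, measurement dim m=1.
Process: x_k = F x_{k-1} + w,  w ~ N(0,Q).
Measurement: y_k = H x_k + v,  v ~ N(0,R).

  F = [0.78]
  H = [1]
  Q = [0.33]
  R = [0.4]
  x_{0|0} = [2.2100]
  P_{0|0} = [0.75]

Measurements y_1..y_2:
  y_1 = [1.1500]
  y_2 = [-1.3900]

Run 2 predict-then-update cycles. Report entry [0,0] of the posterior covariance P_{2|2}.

step 1: x^-=[1.7238]  P^-=[0.7863]  S=[1.1863]  K=[0.6628]  nu=[-0.5738]  x^+=[1.3435]  P^+=[0.2651]
step 2: x^-=[1.0479]  P^-=[0.4913]  S=[0.8913]  K=[0.5512]  nu=[-2.4379]  x^+=[-0.2959]  P^+=[0.2205]

P_post[0,0] = 0.2205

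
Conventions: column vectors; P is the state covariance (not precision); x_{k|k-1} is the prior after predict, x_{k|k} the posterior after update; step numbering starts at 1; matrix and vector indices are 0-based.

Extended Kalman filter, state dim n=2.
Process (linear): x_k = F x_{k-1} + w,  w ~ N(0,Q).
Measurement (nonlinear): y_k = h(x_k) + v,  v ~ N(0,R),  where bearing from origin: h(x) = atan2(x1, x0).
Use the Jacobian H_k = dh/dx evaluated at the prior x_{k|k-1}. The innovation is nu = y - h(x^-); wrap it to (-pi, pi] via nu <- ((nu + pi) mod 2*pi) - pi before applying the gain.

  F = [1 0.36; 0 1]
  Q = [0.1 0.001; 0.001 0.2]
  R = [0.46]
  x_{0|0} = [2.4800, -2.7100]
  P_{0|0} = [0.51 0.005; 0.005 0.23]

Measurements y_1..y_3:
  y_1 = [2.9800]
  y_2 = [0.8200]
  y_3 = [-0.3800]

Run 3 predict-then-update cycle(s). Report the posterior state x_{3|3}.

x_post = [0.3495, -2.6826]

step 1: x^-=[1.5044, -2.7100]  P^-=[0.6434 0.0888; 0.0888 0.4300]  H_jac=[0.2821 0.1566]  S=[0.5296]  K=[0.3690; 0.1744]  nu=[-2.2392]  x^+=[0.6782, -3.1006]  P^+=[0.5713 0.0547; 0.0547 0.4139]
step 2: x^-=[-0.4380, -3.1006]  P^-=[0.7643 0.2047; 0.2047 0.6139]  H_jac=[0.3162 -0.0447]  S=[0.5319]  K=[0.4372; 0.0702]  nu=[2.5311]  x^+=[0.6687, -2.9230]  P^+=[0.6627 0.1884; 0.1884 0.6113]
step 3: x^-=[-0.3836, -2.9230]  P^-=[0.9775 0.4095; 0.4095 0.8113]  H_jac=[0.3363 -0.0441]  S=[0.5600]  K=[0.5548; 0.1820]  nu=[1.3213]  x^+=[0.3495, -2.6826]  P^+=[0.8052 0.3529; 0.3529 0.7927]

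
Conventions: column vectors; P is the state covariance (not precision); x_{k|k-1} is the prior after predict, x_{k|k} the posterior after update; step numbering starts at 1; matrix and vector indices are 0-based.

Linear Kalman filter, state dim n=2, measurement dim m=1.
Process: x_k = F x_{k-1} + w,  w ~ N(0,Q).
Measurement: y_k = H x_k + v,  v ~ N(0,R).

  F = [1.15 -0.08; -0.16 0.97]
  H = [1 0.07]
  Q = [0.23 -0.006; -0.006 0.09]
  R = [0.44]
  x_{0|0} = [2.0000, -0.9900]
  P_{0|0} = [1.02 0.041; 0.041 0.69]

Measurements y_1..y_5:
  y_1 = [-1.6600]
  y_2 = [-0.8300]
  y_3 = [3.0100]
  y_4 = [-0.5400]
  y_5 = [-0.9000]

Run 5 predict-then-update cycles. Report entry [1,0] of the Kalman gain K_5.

step 1: x^-=[2.3792, -1.2803]  P^-=[1.5758 -0.2010; -0.2010 0.7526]  S=[1.9914]  K=[0.7843; -0.0745]  nu=[-3.9496]  x^+=[-0.7183, -0.9862]  P^+=[0.3510 -0.0847; -0.0847 0.7416]
step 2: x^-=[-0.7471, -0.8417]  P^-=[0.7145 -0.2237; -0.2237 0.8230]  S=[1.1272]  K=[0.6200; -0.1473]  nu=[-0.0239]  x^+=[-0.7620, -0.8382]  P^+=[0.2812 -0.1207; -0.1207 0.7985]
step 3: x^-=[-0.8092, -0.6911]  P^-=[0.6293 -0.2559; -0.2559 0.8860]  S=[1.0378]  K=[0.5891; -0.1868]  nu=[3.8676]  x^+=[1.4692, -1.4137]  P^+=[0.2691 -0.1417; -0.1417 0.8498]
step 4: x^-=[1.8026, -1.6064]  P^-=[0.6174 -0.2813; -0.2813 0.9404]  S=[1.0226]  K=[0.5845; -0.2107]  nu=[-2.2302]  x^+=[0.4991, -1.1364]  P^+=[0.2681 -0.1554; -0.1554 0.8950]
step 5: x^-=[0.6649, -1.1822]  P^-=[0.6188 -0.3001; -0.3001 0.9872]  S=[1.0216]  K=[0.5851; -0.2261]  nu=[-1.4821]  x^+=[-0.2024, -0.8471]  P^+=[0.2690 -0.1649; -0.1649 0.9350]

K[1,0] = -0.2261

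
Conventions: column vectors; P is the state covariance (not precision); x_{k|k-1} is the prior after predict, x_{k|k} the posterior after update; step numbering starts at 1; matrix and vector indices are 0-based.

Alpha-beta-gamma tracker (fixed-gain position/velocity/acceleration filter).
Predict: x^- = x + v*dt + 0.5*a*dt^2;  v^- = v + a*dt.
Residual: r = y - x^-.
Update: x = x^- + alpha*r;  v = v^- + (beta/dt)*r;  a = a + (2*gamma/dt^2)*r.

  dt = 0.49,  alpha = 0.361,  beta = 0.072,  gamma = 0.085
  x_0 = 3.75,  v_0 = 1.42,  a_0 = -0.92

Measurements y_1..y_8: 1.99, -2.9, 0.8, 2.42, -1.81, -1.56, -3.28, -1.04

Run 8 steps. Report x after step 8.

step 1: x_pred=4.3354  r=-2.3454  x^+=3.4887  v^+=0.6246  a^+=-2.5806
step 2: x_pred=3.4849  r=-6.3849  x^+=1.1800  v^+=-1.5781  a^+=-7.1014
step 3: x_pred=-0.4458  r=1.2458  x^+=0.0039  v^+=-4.8747  a^+=-6.2193
step 4: x_pred=-3.1313  r=5.5513  x^+=-1.1273  v^+=-7.1065  a^+=-2.2887
step 5: x_pred=-4.8842  r=3.0742  x^+=-3.7744  v^+=-7.7762  a^+=-0.1121
step 6: x_pred=-7.5982  r=6.0382  x^+=-5.4184  v^+=-6.9439  a^+=4.1632
step 7: x_pred=-8.3211  r=5.0411  x^+=-6.5013  v^+=-4.1632  a^+=7.7325
step 8: x_pred=-7.6129  r=6.5729  x^+=-5.2401  v^+=0.5916  a^+=12.3864

x_post = -5.2401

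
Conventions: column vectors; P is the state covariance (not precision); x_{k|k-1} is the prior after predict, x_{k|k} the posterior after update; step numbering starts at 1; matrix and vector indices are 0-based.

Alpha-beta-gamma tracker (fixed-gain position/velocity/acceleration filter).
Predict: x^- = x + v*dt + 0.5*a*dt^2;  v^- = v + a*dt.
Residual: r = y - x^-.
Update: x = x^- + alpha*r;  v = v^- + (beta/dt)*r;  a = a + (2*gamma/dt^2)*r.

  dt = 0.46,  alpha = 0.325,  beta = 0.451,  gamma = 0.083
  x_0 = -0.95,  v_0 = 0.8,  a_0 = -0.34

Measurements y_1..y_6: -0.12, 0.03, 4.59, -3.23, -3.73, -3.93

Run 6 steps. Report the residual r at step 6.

resid = 0.5387

step 1: x_pred=-0.6180  r=0.4980  x^+=-0.4561  v^+=1.1318  a^+=0.0507
step 2: x_pred=0.0699  r=-0.0399  x^+=0.0569  v^+=1.1160  a^+=0.0194
step 3: x_pred=0.5723  r=4.0177  x^+=1.8781  v^+=5.0640  a^+=3.1712
step 4: x_pred=4.5430  r=-7.7730  x^+=2.0168  v^+=-1.0982  a^+=-2.9267
step 5: x_pred=1.2020  r=-4.9320  x^+=-0.4009  v^+=-7.2800  a^+=-6.7959
step 6: x_pred=-4.4687  r=0.5387  x^+=-4.2936  v^+=-9.8779  a^+=-6.3733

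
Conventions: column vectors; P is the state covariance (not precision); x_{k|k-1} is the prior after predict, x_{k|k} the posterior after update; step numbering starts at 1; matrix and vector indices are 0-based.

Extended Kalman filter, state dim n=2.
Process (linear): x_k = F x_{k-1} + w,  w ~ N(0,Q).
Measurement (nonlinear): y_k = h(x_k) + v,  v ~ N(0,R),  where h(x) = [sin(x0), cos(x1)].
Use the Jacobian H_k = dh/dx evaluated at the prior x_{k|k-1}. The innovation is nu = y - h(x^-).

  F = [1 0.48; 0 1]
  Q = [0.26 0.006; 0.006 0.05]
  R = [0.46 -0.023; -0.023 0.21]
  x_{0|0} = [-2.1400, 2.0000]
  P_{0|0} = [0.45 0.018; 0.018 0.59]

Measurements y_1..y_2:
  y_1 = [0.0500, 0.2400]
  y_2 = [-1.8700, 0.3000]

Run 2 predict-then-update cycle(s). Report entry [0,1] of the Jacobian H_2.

H_jac[0,1] = 0.0000

step 1: x^-=[-1.1800, 2.0000]  P^-=[0.8632 0.3072; 0.3072 0.6400]  H_jac=[0.3809 0.0000; 0.0000 -0.9093]  S=[0.5853 -0.1294; -0.1294 0.7392]  K=[0.4975 -0.2908; 0.0269 -0.7826]  nu=[0.9746, 0.6561]  x^+=[-0.8859, 1.5127]  P^+=[0.6184 0.0797; 0.0797 0.1814]
step 2: x^-=[-0.1598, 1.5127]  P^-=[0.9967 0.1728; 0.1728 0.2314]  H_jac=[0.9873 0.0000; 0.0000 -0.9983]  S=[1.4315 -0.1933; -0.1933 0.4406]  K=[0.6745 -0.0956; 0.0514 -0.5017]  nu=[-1.7109, 0.2420]  x^+=[-1.3369, 1.3033]  P^+=[0.3165 0.0357; 0.0357 0.1067]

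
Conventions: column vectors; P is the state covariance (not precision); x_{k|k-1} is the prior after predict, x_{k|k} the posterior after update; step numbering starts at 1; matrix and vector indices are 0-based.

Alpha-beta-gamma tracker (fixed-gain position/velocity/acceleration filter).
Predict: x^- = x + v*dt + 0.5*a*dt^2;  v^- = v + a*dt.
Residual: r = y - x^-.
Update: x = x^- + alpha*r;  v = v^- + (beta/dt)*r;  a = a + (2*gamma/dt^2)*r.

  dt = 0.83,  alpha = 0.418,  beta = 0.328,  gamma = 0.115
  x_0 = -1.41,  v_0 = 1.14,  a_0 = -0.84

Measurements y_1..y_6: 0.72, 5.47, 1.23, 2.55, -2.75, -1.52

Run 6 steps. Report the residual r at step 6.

resid = 0.4371

step 1: x_pred=-0.7531  r=1.4731  x^+=-0.1374  v^+=1.0250  a^+=-0.3482
step 2: x_pred=0.5934  r=4.8766  x^+=2.6318  v^+=2.6631  a^+=1.2800
step 3: x_pred=5.2831  r=-4.0531  x^+=3.5889  v^+=2.1238  a^+=-0.0732
step 4: x_pred=5.3264  r=-2.7764  x^+=4.1659  v^+=0.9658  a^+=-1.0002
step 5: x_pred=4.6230  r=-7.3730  x^+=1.5411  v^+=-2.7780  a^+=-3.4618
step 6: x_pred=-1.9571  r=0.4371  x^+=-1.7744  v^+=-5.4785  a^+=-3.3158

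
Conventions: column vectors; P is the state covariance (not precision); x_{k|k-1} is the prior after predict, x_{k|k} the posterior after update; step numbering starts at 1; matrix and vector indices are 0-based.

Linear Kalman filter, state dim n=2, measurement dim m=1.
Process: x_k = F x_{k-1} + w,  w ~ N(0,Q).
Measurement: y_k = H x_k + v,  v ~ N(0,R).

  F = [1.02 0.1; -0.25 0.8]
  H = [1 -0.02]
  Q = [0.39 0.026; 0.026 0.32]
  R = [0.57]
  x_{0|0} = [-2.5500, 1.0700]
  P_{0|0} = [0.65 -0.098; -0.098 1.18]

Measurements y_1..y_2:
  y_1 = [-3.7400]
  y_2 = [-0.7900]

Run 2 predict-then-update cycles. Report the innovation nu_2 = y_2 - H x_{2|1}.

step 1: x^-=[-2.4940, 1.4935]  P^-=[1.0581 -0.1229; -0.1229 1.1550]  S=[1.6334]  K=[0.6493; -0.0894]  nu=[-1.2161]  x^+=[-3.2836, 1.6022]  P^+=[0.3695 -0.0281; -0.0281 1.1420]
step 2: x^-=[-3.1890, 2.1026]  P^-=[0.7801 0.0009; 0.0009 1.0852]  S=[1.3505]  K=[0.5776; -0.0154]  nu=[2.4411]  x^+=[-1.7790, 2.0650]  P^+=[0.3295 0.0129; 0.0129 1.0849]

innov = [2.4411]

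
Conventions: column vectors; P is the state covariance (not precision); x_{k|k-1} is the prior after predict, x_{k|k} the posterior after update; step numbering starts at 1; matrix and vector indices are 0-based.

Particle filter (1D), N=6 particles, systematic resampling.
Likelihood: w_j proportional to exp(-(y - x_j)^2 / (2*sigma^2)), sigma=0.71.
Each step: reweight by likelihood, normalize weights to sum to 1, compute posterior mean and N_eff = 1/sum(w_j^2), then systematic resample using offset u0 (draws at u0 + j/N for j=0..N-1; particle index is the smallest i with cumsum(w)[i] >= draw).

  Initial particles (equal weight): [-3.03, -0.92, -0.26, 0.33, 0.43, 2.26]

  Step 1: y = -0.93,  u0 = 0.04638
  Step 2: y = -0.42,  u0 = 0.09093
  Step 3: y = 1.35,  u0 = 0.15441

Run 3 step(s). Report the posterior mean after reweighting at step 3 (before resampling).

post_mean = 0.1160

step 1: w=[0.0062, 0.4950, 0.3172, 0.1025, 0.0791, 0.0000]  mean=-0.4889  Neff=2.7592  idx=[1, 1, 1, 2, 2, 3]
step 2: w=[0.1605, 0.1605, 0.1605, 0.2005, 0.2005, 0.1177]  mean=-0.5083  Neff=5.8321  idx=[0, 1, 2, 3, 4, 5]
step 3: w=[0.0114, 0.0114, 0.0114, 0.1450, 0.1450, 0.6757]  mean=0.1160  Neff=2.0039  idx=[3, 4, 5, 5, 5, 5]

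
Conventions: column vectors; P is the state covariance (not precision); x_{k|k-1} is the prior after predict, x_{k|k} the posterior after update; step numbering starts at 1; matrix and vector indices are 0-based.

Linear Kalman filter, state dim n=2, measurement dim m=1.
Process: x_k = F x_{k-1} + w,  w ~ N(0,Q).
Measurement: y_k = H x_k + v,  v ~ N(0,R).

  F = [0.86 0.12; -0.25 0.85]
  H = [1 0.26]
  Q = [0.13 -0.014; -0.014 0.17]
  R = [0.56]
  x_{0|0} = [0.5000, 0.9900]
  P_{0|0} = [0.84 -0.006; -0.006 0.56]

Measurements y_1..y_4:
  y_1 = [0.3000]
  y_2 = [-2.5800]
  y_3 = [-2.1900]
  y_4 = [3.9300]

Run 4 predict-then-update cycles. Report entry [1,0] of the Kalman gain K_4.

step 1: x^-=[0.5488, 0.7165]  P^-=[0.7581 -0.1417; -0.1417 0.6297]  S=[1.2870]  K=[0.5604; 0.0171]  nu=[-0.4351]  x^+=[0.3050, 0.7091]  P^+=[0.3539 -0.1540; -0.1540 0.6293]
step 2: x^-=[0.3474, 0.5265]  P^-=[0.3690 -0.1339; -0.1339 0.7122]  S=[0.9075]  K=[0.3682; 0.0565]  nu=[-3.0642]  x^+=[-0.7810, 0.3532]  P^+=[0.2459 -0.1528; -0.1528 0.7093]
step 3: x^-=[-0.6293, 0.4955]  P^-=[0.2906 -0.1016; -0.1016 0.7628]  S=[0.8493]  K=[0.3110; 0.1139]  nu=[-1.6895]  x^+=[-1.1548, 0.3031]  P^+=[0.2084 -0.1317; -0.1317 0.7518]
step 4: x^-=[-0.9568, 0.5463]  P^-=[0.2678 -0.0744; -0.0744 0.7822]  S=[0.8420]  K=[0.2951; 0.1531]  nu=[4.7447]  x^+=[0.4433, 1.2728]  P^+=[0.1945 -0.1125; -0.1125 0.7624]

K[1,0] = 0.1531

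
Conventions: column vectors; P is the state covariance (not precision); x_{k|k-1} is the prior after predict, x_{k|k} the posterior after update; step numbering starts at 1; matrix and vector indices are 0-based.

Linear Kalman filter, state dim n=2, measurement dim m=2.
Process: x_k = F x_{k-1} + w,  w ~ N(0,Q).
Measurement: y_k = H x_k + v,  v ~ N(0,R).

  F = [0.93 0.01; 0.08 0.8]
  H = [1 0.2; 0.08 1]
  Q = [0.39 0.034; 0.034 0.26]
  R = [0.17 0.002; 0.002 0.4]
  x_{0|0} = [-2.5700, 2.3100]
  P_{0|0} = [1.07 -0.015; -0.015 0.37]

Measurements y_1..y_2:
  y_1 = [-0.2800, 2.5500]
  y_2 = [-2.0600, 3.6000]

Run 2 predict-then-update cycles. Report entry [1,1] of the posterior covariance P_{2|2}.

P_post[1,1] = 0.1983

step 1: x^-=[-2.3670, 1.6424]  P^-=[1.3152 0.1054; 0.1054 0.5017]  S=[1.5474 0.3146; 0.3146 0.9270]  K=[0.8779 -0.0708; 0.0226 0.5427]  nu=[1.7585, 1.0970]  x^+=[-0.9008, 2.2774]  P^+=[0.1569 -0.0391; -0.0391 0.2202]
step 2: x^-=[-0.8149, 1.7499]  P^-=[0.5250 0.0183; 0.0183 0.3969]  S=[0.7182 0.1420; 0.1420 0.8032]  K=[0.7474 -0.0570; 0.0393 0.4891]  nu=[-1.5950, 1.9153]  x^+=[-2.1163, 2.6238]  P^+=[0.1333 -0.0320; -0.0320 0.1983]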